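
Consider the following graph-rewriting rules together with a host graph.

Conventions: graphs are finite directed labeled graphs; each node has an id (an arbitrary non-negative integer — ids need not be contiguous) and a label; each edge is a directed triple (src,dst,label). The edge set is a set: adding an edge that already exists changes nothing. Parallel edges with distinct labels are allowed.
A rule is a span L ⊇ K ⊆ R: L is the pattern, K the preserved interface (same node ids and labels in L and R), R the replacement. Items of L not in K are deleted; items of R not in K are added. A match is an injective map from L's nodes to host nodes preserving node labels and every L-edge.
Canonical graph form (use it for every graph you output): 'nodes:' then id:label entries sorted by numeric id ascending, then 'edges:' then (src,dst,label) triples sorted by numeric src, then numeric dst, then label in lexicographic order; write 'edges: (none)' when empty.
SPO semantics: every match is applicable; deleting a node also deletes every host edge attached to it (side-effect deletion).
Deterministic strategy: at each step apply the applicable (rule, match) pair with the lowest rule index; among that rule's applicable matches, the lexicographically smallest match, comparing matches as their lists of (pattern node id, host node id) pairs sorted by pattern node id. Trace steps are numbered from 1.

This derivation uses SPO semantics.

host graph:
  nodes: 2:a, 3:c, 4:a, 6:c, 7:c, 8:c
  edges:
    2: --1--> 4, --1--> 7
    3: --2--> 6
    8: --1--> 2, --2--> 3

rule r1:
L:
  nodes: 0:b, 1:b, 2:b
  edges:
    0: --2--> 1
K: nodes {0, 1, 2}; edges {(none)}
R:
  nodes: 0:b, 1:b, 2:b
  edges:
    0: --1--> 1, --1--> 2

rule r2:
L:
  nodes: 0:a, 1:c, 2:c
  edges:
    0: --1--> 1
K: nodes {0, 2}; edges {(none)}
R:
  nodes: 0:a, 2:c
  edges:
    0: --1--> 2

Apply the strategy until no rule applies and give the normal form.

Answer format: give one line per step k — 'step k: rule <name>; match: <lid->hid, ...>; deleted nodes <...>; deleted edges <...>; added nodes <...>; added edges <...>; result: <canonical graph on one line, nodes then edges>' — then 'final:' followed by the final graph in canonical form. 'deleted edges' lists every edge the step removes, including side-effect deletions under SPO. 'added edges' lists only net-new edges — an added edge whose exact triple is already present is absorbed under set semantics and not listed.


step 1: rule r2; match: 0->2, 1->7, 2->3; deleted nodes 7; deleted edges (2,7,1); added nodes (none); added edges (2,3,1); result: nodes: 2:a, 3:c, 4:a, 6:c, 8:c edges: (2,3,1); (2,4,1); (3,6,2); (8,2,1); (8,3,2)
step 2: rule r2; match: 0->2, 1->3, 2->6; deleted nodes 3; deleted edges (2,3,1); (3,6,2); (8,3,2); added nodes (none); added edges (2,6,1); result: nodes: 2:a, 4:a, 6:c, 8:c edges: (2,4,1); (2,6,1); (8,2,1)
step 3: rule r2; match: 0->2, 1->6, 2->8; deleted nodes 6; deleted edges (2,6,1); added nodes (none); added edges (2,8,1); result: nodes: 2:a, 4:a, 8:c edges: (2,4,1); (2,8,1); (8,2,1)
final:
nodes: 2:a, 4:a, 8:c
edges: (2,4,1); (2,8,1); (8,2,1)


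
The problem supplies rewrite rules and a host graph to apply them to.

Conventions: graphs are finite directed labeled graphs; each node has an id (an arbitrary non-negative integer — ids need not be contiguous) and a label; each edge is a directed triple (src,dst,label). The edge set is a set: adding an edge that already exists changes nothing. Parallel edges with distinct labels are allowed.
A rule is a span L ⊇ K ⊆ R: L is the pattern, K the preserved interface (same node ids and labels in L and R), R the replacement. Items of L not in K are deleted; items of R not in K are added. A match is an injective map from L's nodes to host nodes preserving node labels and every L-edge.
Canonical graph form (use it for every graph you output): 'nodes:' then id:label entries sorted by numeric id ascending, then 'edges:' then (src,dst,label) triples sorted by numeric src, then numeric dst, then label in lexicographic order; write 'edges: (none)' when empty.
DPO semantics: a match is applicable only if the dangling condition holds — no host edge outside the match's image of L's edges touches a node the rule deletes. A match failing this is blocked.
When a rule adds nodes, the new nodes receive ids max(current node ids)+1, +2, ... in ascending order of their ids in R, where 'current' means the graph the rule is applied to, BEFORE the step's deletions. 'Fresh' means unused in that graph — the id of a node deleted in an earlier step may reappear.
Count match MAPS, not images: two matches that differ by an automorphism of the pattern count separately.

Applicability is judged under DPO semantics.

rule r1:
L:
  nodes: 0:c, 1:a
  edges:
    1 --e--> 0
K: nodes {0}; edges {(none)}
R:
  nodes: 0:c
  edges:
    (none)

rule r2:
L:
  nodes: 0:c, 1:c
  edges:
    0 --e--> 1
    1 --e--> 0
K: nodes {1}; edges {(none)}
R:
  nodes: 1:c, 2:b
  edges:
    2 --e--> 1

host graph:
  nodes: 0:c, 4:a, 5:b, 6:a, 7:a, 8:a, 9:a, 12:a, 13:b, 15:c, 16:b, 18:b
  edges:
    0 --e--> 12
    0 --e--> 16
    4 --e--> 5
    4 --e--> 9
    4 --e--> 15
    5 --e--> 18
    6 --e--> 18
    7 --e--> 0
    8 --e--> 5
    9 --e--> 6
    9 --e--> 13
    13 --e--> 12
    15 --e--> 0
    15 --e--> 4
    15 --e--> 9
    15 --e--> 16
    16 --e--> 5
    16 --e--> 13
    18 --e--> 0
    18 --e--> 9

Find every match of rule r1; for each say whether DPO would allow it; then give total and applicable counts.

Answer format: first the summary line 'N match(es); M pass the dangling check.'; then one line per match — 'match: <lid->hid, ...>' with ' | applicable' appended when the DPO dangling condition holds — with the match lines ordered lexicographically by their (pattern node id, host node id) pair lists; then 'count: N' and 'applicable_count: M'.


2 match(es); 1 pass the dangling check.
match: 0->0, 1->7 | applicable
match: 0->15, 1->4
count: 2
applicable_count: 1


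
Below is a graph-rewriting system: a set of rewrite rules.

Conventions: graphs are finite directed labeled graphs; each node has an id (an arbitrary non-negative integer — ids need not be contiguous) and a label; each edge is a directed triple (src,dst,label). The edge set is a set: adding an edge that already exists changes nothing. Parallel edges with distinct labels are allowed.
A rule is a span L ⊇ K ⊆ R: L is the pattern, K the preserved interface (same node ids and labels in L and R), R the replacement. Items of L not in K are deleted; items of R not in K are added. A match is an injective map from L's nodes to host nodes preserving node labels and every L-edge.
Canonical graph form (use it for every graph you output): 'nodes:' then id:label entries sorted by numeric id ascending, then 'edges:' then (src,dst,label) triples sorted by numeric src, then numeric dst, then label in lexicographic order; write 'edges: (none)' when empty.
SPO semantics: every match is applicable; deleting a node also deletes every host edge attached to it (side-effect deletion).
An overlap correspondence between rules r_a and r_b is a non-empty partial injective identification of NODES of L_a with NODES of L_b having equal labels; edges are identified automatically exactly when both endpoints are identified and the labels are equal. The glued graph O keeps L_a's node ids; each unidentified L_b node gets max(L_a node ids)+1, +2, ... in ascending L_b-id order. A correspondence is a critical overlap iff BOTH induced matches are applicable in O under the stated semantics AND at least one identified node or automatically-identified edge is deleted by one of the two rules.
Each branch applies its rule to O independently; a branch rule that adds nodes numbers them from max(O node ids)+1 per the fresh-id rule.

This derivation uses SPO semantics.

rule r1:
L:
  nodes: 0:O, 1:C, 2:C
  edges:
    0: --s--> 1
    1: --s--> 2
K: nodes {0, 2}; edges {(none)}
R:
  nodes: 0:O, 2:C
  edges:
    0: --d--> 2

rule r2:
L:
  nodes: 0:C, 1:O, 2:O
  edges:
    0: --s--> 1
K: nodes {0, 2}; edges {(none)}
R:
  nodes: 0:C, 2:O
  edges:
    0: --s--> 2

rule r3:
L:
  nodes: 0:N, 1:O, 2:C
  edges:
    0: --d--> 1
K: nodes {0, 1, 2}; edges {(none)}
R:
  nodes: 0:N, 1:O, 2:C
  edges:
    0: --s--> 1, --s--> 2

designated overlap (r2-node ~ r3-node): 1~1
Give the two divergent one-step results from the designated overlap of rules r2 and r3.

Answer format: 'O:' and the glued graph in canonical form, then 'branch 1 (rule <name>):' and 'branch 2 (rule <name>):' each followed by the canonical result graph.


O:
nodes: 0:C, 1:O, 2:O, 3:N, 4:C
edges: (0,1,s); (3,1,d)
branch 1 (rule r2):
nodes: 0:C, 2:O, 3:N, 4:C
edges: (0,2,s)
branch 2 (rule r3):
nodes: 0:C, 1:O, 2:O, 3:N, 4:C
edges: (0,1,s); (3,1,s); (3,4,s)


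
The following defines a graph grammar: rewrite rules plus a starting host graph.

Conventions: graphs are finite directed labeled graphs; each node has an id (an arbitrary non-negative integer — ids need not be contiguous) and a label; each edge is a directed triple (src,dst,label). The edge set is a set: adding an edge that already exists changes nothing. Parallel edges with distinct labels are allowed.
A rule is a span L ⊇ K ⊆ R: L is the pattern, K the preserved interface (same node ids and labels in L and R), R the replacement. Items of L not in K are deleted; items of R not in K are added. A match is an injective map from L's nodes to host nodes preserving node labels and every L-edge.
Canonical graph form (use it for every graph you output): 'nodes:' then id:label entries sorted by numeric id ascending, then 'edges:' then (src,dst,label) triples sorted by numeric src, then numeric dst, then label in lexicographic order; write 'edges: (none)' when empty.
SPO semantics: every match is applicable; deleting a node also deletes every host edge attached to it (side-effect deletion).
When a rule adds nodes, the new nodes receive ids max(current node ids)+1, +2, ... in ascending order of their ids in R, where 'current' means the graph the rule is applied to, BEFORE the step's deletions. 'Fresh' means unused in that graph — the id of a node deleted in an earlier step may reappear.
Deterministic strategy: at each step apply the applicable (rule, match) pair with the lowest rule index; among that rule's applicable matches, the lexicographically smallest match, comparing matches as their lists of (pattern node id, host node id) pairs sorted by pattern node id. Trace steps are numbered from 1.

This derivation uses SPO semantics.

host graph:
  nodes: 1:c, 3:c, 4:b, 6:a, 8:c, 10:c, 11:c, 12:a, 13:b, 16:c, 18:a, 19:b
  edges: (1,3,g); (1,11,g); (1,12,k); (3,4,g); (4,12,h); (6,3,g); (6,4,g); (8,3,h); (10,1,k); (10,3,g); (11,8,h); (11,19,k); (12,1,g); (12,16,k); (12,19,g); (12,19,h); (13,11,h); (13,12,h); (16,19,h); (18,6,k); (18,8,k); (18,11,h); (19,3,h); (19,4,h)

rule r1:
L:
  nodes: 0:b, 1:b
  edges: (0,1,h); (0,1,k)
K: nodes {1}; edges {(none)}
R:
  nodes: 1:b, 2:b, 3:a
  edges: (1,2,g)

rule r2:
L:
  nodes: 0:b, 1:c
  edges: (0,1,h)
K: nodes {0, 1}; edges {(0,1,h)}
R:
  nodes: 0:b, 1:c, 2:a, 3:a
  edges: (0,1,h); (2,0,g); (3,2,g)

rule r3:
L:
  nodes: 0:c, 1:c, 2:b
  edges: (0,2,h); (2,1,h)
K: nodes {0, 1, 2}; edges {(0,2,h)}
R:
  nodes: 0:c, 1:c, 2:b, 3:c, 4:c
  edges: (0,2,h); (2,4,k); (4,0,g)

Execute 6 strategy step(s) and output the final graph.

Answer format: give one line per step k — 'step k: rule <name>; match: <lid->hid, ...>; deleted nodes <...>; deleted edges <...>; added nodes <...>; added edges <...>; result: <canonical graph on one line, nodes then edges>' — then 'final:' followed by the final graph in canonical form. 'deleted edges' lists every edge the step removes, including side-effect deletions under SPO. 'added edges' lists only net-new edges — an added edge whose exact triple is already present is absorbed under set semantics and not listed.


step 1: rule r2; match: 0->13, 1->11; deleted nodes (none); deleted edges (none); added nodes 20, 21; added edges (20,13,g); (21,20,g); result: nodes: 1:c, 3:c, 4:b, 6:a, 8:c, 10:c, 11:c, 12:a, 13:b, 16:c, 18:a, 19:b, 20:a, 21:a edges: (1,3,g); (1,11,g); (1,12,k); (3,4,g); (4,12,h); (6,3,g); (6,4,g); (8,3,h); (10,1,k); (10,3,g); (11,8,h); (11,19,k); (12,1,g); (12,16,k); (12,19,g); (12,19,h); (13,11,h); (13,12,h); (16,19,h); (18,6,k); (18,8,k); (18,11,h); (19,3,h); (19,4,h); (20,13,g); (21,20,g)
step 2: rule r2; match: 0->13, 1->11; deleted nodes (none); deleted edges (none); added nodes 22, 23; added edges (22,13,g); (23,22,g); result: nodes: 1:c, 3:c, 4:b, 6:a, 8:c, 10:c, 11:c, 12:a, 13:b, 16:c, 18:a, 19:b, 20:a, 21:a, 22:a, 23:a edges: (1,3,g); (1,11,g); (1,12,k); (3,4,g); (4,12,h); (6,3,g); (6,4,g); (8,3,h); (10,1,k); (10,3,g); (11,8,h); (11,19,k); (12,1,g); (12,16,k); (12,19,g); (12,19,h); (13,11,h); (13,12,h); (16,19,h); (18,6,k); (18,8,k); (18,11,h); (19,3,h); (19,4,h); (20,13,g); (21,20,g); (22,13,g); (23,22,g)
step 3: rule r2; match: 0->13, 1->11; deleted nodes (none); deleted edges (none); added nodes 24, 25; added edges (24,13,g); (25,24,g); result: nodes: 1:c, 3:c, 4:b, 6:a, 8:c, 10:c, 11:c, 12:a, 13:b, 16:c, 18:a, 19:b, 20:a, 21:a, 22:a, 23:a, 24:a, 25:a edges: (1,3,g); (1,11,g); (1,12,k); (3,4,g); (4,12,h); (6,3,g); (6,4,g); (8,3,h); (10,1,k); (10,3,g); (11,8,h); (11,19,k); (12,1,g); (12,16,k); (12,19,g); (12,19,h); (13,11,h); (13,12,h); (16,19,h); (18,6,k); (18,8,k); (18,11,h); (19,3,h); (19,4,h); (20,13,g); (21,20,g); (22,13,g); (23,22,g); (24,13,g); (25,24,g)
step 4: rule r2; match: 0->13, 1->11; deleted nodes (none); deleted edges (none); added nodes 26, 27; added edges (26,13,g); (27,26,g); result: nodes: 1:c, 3:c, 4:b, 6:a, 8:c, 10:c, 11:c, 12:a, 13:b, 16:c, 18:a, 19:b, 20:a, 21:a, 22:a, 23:a, 24:a, 25:a, 26:a, 27:a edges: (1,3,g); (1,11,g); (1,12,k); (3,4,g); (4,12,h); (6,3,g); (6,4,g); (8,3,h); (10,1,k); (10,3,g); (11,8,h); (11,19,k); (12,1,g); (12,16,k); (12,19,g); (12,19,h); (13,11,h); (13,12,h); (16,19,h); (18,6,k); (18,8,k); (18,11,h); (19,3,h); (19,4,h); (20,13,g); (21,20,g); (22,13,g); (23,22,g); (24,13,g); (25,24,g); (26,13,g); (27,26,g)
step 5: rule r2; match: 0->13, 1->11; deleted nodes (none); deleted edges (none); added nodes 28, 29; added edges (28,13,g); (29,28,g); result: nodes: 1:c, 3:c, 4:b, 6:a, 8:c, 10:c, 11:c, 12:a, 13:b, 16:c, 18:a, 19:b, 20:a, 21:a, 22:a, 23:a, 24:a, 25:a, 26:a, 27:a, 28:a, 29:a edges: (1,3,g); (1,11,g); (1,12,k); (3,4,g); (4,12,h); (6,3,g); (6,4,g); (8,3,h); (10,1,k); (10,3,g); (11,8,h); (11,19,k); (12,1,g); (12,16,k); (12,19,g); (12,19,h); (13,11,h); (13,12,h); (16,19,h); (18,6,k); (18,8,k); (18,11,h); (19,3,h); (19,4,h); (20,13,g); (21,20,g); (22,13,g); (23,22,g); (24,13,g); (25,24,g); (26,13,g); (27,26,g); (28,13,g); (29,28,g)
step 6: rule r2; match: 0->13, 1->11; deleted nodes (none); deleted edges (none); added nodes 30, 31; added edges (30,13,g); (31,30,g); result: nodes: 1:c, 3:c, 4:b, 6:a, 8:c, 10:c, 11:c, 12:a, 13:b, 16:c, 18:a, 19:b, 20:a, 21:a, 22:a, 23:a, 24:a, 25:a, 26:a, 27:a, 28:a, 29:a, 30:a, 31:a edges: (1,3,g); (1,11,g); (1,12,k); (3,4,g); (4,12,h); (6,3,g); (6,4,g); (8,3,h); (10,1,k); (10,3,g); (11,8,h); (11,19,k); (12,1,g); (12,16,k); (12,19,g); (12,19,h); (13,11,h); (13,12,h); (16,19,h); (18,6,k); (18,8,k); (18,11,h); (19,3,h); (19,4,h); (20,13,g); (21,20,g); (22,13,g); (23,22,g); (24,13,g); (25,24,g); (26,13,g); (27,26,g); (28,13,g); (29,28,g); (30,13,g); (31,30,g)
final:
nodes: 1:c, 3:c, 4:b, 6:a, 8:c, 10:c, 11:c, 12:a, 13:b, 16:c, 18:a, 19:b, 20:a, 21:a, 22:a, 23:a, 24:a, 25:a, 26:a, 27:a, 28:a, 29:a, 30:a, 31:a
edges: (1,3,g); (1,11,g); (1,12,k); (3,4,g); (4,12,h); (6,3,g); (6,4,g); (8,3,h); (10,1,k); (10,3,g); (11,8,h); (11,19,k); (12,1,g); (12,16,k); (12,19,g); (12,19,h); (13,11,h); (13,12,h); (16,19,h); (18,6,k); (18,8,k); (18,11,h); (19,3,h); (19,4,h); (20,13,g); (21,20,g); (22,13,g); (23,22,g); (24,13,g); (25,24,g); (26,13,g); (27,26,g); (28,13,g); (29,28,g); (30,13,g); (31,30,g)


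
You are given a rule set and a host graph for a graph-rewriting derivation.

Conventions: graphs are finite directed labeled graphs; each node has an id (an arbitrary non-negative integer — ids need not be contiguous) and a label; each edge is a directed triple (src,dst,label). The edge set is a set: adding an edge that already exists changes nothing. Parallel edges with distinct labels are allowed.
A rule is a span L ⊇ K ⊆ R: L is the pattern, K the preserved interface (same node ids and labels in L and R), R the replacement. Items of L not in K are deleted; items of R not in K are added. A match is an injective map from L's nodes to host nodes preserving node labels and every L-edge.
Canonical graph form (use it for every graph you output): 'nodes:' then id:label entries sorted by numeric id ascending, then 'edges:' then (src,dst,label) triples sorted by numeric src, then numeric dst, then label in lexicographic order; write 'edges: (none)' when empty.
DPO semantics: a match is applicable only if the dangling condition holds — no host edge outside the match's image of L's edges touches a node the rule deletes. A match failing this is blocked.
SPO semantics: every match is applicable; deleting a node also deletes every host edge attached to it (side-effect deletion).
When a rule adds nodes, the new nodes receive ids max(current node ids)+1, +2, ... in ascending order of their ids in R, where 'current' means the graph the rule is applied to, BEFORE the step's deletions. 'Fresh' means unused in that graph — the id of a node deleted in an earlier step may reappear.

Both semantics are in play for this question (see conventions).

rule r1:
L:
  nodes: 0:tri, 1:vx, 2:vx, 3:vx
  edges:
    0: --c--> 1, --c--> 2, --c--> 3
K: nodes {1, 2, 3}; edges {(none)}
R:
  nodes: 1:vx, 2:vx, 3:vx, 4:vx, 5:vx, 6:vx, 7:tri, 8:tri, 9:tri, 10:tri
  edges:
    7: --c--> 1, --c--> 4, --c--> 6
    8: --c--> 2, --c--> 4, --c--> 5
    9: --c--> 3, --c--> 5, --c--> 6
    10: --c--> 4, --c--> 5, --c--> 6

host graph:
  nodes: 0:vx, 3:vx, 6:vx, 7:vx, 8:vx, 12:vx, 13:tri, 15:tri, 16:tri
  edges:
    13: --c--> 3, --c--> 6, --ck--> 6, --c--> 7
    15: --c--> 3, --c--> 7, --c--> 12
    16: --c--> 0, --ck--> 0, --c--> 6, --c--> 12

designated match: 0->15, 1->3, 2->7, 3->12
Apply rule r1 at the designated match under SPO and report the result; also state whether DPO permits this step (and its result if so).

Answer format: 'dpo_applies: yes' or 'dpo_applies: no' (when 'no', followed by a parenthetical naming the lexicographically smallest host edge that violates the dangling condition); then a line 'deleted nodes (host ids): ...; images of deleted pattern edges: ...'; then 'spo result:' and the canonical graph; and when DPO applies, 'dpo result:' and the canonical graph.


dpo_applies: yes
deleted nodes (host ids): 15; images of deleted pattern edges: (15,3,c); (15,7,c); (15,12,c)
spo result:
nodes: 0:vx, 3:vx, 6:vx, 7:vx, 8:vx, 12:vx, 13:tri, 16:tri, 17:vx, 18:vx, 19:vx, 20:tri, 21:tri, 22:tri, 23:tri
edges: (13,3,c); (13,6,c); (13,6,ck); (13,7,c); (16,0,c); (16,0,ck); (16,6,c); (16,12,c); (20,3,c); (20,17,c); (20,19,c); (21,7,c); (21,17,c); (21,18,c); (22,12,c); (22,18,c); (22,19,c); (23,17,c); (23,18,c); (23,19,c)
dpo result:
nodes: 0:vx, 3:vx, 6:vx, 7:vx, 8:vx, 12:vx, 13:tri, 16:tri, 17:vx, 18:vx, 19:vx, 20:tri, 21:tri, 22:tri, 23:tri
edges: (13,3,c); (13,6,c); (13,6,ck); (13,7,c); (16,0,c); (16,0,ck); (16,6,c); (16,12,c); (20,3,c); (20,17,c); (20,19,c); (21,7,c); (21,17,c); (21,18,c); (22,12,c); (22,18,c); (22,19,c); (23,17,c); (23,18,c); (23,19,c)


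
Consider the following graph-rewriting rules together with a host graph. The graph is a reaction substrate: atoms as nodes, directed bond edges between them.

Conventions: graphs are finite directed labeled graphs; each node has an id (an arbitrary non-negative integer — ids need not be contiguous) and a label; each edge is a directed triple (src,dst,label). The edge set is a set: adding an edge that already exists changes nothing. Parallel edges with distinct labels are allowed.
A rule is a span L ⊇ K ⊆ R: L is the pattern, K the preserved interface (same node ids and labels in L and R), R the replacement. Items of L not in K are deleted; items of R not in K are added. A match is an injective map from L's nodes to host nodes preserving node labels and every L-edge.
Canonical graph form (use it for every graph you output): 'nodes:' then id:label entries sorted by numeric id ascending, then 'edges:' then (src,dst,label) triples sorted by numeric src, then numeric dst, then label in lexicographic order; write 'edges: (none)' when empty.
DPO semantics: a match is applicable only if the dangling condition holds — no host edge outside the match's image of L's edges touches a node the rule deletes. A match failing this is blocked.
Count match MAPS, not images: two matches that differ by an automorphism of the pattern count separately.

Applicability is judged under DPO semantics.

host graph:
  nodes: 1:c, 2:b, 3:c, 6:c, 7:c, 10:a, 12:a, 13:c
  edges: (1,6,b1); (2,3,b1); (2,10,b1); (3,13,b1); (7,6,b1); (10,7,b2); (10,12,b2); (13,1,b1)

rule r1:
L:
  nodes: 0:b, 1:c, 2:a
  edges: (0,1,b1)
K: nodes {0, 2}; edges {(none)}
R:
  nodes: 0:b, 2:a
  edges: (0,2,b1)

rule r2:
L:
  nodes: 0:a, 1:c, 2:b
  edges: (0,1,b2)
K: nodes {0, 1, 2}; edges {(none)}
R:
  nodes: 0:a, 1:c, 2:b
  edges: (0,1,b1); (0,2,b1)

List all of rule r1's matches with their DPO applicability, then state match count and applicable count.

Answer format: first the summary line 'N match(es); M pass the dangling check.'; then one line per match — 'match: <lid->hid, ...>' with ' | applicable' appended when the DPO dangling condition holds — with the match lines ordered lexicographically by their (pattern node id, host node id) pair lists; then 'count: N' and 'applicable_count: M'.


2 match(es); 0 pass the dangling check.
match: 0->2, 1->3, 2->10
match: 0->2, 1->3, 2->12
count: 2
applicable_count: 0


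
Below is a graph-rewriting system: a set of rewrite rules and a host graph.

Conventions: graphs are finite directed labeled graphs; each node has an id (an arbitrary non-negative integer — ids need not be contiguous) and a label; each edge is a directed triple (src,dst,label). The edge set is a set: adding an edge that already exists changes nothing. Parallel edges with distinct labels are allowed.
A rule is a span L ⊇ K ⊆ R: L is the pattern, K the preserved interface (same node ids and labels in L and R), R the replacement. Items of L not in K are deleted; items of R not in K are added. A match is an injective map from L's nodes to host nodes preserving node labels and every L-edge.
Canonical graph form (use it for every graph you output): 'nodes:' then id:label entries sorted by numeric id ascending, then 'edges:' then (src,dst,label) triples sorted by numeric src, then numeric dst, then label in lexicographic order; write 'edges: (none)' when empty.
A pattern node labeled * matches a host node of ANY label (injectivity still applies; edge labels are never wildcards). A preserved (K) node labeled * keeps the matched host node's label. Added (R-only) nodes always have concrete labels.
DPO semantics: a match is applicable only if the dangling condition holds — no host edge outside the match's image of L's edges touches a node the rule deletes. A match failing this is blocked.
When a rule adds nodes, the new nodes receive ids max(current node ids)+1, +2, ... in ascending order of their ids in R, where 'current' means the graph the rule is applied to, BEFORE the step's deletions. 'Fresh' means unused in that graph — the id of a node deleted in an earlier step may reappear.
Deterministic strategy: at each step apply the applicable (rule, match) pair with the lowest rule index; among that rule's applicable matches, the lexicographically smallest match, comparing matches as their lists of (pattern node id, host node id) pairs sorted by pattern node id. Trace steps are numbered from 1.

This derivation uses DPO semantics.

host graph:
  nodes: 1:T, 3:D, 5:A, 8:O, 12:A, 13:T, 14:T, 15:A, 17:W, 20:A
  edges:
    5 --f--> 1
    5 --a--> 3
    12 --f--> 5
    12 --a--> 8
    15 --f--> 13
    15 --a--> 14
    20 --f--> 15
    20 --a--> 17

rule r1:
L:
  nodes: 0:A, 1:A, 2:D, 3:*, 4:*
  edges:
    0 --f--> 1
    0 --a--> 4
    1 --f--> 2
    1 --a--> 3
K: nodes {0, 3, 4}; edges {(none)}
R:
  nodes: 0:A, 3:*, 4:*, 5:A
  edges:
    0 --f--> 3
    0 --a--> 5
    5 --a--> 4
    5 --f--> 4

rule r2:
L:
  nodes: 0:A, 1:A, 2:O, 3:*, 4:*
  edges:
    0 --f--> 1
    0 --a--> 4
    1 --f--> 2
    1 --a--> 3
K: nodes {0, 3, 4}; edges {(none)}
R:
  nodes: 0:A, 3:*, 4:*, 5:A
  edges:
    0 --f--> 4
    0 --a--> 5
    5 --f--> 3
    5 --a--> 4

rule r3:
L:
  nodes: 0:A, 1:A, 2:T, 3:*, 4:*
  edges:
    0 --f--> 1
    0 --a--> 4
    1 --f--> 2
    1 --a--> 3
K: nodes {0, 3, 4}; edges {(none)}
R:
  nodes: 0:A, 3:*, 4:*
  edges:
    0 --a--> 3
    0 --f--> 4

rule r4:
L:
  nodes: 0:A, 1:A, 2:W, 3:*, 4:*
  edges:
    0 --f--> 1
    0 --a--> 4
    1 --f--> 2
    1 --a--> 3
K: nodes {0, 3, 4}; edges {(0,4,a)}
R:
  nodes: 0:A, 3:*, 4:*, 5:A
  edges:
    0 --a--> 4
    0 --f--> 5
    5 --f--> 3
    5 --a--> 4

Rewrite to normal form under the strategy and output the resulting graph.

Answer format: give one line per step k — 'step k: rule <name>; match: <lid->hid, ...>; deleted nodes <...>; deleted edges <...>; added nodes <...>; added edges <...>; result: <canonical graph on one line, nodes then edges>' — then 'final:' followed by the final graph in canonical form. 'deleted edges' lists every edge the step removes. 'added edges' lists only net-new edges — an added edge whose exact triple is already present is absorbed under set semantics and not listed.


step 1: rule r3; match: 0->12, 1->5, 2->1, 3->3, 4->8; deleted nodes 1, 5; deleted edges (5,1,f); (5,3,a); (12,5,f); (12,8,a); added nodes (none); added edges (12,3,a); (12,8,f); result: nodes: 3:D, 8:O, 12:A, 13:T, 14:T, 15:A, 17:W, 20:A edges: (12,3,a); (12,8,f); (15,13,f); (15,14,a); (20,15,f); (20,17,a)
step 2: rule r3; match: 0->20, 1->15, 2->13, 3->14, 4->17; deleted nodes 13, 15; deleted edges (15,13,f); (15,14,a); (20,15,f); (20,17,a); added nodes (none); added edges (20,14,a); (20,17,f); result: nodes: 3:D, 8:O, 12:A, 14:T, 17:W, 20:A edges: (12,3,a); (12,8,f); (20,14,a); (20,17,f)
final:
nodes: 3:D, 8:O, 12:A, 14:T, 17:W, 20:A
edges: (12,3,a); (12,8,f); (20,14,a); (20,17,f)


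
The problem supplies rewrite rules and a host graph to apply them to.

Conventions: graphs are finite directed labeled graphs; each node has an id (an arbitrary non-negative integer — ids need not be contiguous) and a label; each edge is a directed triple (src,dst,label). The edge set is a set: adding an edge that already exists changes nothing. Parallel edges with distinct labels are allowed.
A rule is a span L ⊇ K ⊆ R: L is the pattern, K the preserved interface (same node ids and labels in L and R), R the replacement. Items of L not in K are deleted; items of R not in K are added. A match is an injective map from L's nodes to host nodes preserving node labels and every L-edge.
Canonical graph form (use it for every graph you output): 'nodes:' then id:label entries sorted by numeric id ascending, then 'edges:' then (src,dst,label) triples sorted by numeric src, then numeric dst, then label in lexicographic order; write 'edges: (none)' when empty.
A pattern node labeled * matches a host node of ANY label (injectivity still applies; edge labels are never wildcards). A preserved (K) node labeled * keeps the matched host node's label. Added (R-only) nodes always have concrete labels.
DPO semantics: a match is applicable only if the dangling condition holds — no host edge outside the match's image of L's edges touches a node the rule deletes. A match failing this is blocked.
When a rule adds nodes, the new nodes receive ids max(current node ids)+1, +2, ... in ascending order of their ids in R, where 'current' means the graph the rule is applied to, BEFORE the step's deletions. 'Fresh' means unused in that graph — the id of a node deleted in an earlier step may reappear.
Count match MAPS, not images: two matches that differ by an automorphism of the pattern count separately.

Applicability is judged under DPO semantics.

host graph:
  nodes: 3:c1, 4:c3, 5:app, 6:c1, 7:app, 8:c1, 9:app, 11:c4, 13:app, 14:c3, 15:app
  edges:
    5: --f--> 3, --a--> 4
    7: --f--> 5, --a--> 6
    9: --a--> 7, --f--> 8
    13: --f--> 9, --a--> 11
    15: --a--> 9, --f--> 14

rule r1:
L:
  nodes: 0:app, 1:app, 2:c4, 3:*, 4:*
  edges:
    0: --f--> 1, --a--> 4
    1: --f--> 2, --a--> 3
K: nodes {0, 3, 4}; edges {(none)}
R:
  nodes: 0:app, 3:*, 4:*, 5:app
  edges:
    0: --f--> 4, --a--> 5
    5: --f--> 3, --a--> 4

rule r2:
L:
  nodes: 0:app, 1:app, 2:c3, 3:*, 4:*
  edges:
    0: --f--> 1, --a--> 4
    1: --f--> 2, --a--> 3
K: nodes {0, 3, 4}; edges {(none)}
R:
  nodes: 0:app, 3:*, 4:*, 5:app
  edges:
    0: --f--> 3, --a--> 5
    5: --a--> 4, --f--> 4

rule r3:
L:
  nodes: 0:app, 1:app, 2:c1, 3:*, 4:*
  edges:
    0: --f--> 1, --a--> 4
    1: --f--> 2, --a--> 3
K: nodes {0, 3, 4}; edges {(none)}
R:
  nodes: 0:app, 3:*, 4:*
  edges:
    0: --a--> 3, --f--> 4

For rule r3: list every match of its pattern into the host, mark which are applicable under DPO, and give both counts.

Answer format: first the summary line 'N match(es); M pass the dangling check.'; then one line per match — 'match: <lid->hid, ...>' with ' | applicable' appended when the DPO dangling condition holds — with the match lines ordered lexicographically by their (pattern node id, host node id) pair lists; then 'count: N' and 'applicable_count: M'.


2 match(es); 1 pass the dangling check.
match: 0->7, 1->5, 2->3, 3->4, 4->6 | applicable
match: 0->13, 1->9, 2->8, 3->7, 4->11
count: 2
applicable_count: 1


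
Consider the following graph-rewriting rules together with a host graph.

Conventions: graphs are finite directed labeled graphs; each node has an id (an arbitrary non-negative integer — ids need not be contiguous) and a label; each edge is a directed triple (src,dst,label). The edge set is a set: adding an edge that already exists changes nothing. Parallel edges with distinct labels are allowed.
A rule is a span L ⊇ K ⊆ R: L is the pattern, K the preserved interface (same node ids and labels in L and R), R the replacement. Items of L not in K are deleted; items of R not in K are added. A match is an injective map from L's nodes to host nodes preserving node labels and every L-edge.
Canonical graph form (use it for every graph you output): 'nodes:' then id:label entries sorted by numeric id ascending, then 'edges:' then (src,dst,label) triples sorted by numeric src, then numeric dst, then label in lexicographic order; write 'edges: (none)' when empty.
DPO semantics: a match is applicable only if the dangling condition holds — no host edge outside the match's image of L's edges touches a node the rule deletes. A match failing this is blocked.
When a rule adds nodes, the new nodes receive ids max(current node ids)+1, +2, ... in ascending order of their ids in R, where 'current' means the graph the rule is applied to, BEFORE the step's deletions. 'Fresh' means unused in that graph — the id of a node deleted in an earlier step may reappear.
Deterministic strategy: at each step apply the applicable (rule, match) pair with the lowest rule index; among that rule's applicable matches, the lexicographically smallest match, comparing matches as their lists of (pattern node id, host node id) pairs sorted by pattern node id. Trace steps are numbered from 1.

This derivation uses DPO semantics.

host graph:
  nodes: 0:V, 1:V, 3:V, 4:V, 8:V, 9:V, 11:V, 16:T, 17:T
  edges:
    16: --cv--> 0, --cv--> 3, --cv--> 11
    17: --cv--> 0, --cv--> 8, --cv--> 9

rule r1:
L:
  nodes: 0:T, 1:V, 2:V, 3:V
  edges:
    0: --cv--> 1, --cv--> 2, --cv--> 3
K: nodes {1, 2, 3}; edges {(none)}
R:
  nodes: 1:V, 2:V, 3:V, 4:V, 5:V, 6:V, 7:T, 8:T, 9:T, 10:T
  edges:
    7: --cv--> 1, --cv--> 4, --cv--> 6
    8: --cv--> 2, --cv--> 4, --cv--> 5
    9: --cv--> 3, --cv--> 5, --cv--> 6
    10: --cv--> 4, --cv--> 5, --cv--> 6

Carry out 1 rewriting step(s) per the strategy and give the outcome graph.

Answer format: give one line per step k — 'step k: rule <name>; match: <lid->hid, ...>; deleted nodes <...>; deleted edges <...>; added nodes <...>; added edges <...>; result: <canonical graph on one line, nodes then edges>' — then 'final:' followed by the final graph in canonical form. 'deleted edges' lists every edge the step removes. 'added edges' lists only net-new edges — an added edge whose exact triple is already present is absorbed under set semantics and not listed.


step 1: rule r1; match: 0->16, 1->0, 2->3, 3->11; deleted nodes 16; deleted edges (16,0,cv); (16,3,cv); (16,11,cv); added nodes 18, 19, 20, 21, 22, 23, 24; added edges (21,0,cv); (21,18,cv); (21,20,cv); (22,3,cv); (22,18,cv); (22,19,cv); (23,11,cv); (23,19,cv); (23,20,cv); (24,18,cv); (24,19,cv); (24,20,cv); result: nodes: 0:V, 1:V, 3:V, 4:V, 8:V, 9:V, 11:V, 17:T, 18:V, 19:V, 20:V, 21:T, 22:T, 23:T, 24:T edges: (17,0,cv); (17,8,cv); (17,9,cv); (21,0,cv); (21,18,cv); (21,20,cv); (22,3,cv); (22,18,cv); (22,19,cv); (23,11,cv); (23,19,cv); (23,20,cv); (24,18,cv); (24,19,cv); (24,20,cv)
final:
nodes: 0:V, 1:V, 3:V, 4:V, 8:V, 9:V, 11:V, 17:T, 18:V, 19:V, 20:V, 21:T, 22:T, 23:T, 24:T
edges: (17,0,cv); (17,8,cv); (17,9,cv); (21,0,cv); (21,18,cv); (21,20,cv); (22,3,cv); (22,18,cv); (22,19,cv); (23,11,cv); (23,19,cv); (23,20,cv); (24,18,cv); (24,19,cv); (24,20,cv)


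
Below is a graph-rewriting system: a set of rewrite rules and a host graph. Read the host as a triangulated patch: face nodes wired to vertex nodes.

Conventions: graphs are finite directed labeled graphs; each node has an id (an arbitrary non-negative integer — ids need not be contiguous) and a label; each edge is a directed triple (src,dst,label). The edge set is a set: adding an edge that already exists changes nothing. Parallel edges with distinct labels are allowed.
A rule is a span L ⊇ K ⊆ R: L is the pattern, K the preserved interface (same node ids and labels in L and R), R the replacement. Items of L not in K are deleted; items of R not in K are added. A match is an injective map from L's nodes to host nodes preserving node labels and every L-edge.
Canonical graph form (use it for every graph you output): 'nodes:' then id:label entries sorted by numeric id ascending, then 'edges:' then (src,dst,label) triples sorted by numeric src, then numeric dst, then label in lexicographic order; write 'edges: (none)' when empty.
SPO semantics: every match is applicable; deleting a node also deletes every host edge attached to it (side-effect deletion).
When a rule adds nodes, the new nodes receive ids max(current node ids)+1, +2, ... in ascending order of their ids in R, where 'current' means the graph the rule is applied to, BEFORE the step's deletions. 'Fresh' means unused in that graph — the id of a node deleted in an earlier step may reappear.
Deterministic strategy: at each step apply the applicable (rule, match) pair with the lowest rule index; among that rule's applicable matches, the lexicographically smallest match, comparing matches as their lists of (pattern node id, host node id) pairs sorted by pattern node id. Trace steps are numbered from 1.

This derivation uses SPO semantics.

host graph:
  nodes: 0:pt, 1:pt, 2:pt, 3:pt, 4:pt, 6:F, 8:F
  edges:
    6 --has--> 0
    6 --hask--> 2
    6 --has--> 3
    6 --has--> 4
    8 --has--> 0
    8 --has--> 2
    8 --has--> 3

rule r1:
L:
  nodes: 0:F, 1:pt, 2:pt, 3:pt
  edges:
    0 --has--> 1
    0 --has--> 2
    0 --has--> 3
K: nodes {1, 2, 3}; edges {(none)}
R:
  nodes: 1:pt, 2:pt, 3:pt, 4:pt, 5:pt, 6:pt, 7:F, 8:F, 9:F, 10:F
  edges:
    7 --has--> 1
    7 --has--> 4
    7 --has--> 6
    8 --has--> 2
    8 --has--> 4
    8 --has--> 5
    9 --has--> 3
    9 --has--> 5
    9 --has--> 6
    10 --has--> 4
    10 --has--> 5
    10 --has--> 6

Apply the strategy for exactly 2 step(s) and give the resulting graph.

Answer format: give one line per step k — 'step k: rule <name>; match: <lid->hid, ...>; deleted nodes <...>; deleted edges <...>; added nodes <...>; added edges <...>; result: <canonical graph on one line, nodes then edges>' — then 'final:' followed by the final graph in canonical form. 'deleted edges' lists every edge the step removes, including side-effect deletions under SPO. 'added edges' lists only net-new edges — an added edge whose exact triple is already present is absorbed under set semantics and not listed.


step 1: rule r1; match: 0->6, 1->0, 2->3, 3->4; deleted nodes 6; deleted edges (6,0,has); (6,2,hask); (6,3,has); (6,4,has); added nodes 9, 10, 11, 12, 13, 14, 15; added edges (12,0,has); (12,9,has); (12,11,has); (13,3,has); (13,9,has); (13,10,has); (14,4,has); (14,10,has); (14,11,has); (15,9,has); (15,10,has); (15,11,has); result: nodes: 0:pt, 1:pt, 2:pt, 3:pt, 4:pt, 8:F, 9:pt, 10:pt, 11:pt, 12:F, 13:F, 14:F, 15:F edges: (8,0,has); (8,2,has); (8,3,has); (12,0,has); (12,9,has); (12,11,has); (13,3,has); (13,9,has); (13,10,has); (14,4,has); (14,10,has); (14,11,has); (15,9,has); (15,10,has); (15,11,has)
step 2: rule r1; match: 0->8, 1->0, 2->2, 3->3; deleted nodes 8; deleted edges (8,0,has); (8,2,has); (8,3,has); added nodes 16, 17, 18, 19, 20, 21, 22; added edges (19,0,has); (19,16,has); (19,18,has); (20,2,has); (20,16,has); (20,17,has); (21,3,has); (21,17,has); (21,18,has); (22,16,has); (22,17,has); (22,18,has); result: nodes: 0:pt, 1:pt, 2:pt, 3:pt, 4:pt, 9:pt, 10:pt, 11:pt, 12:F, 13:F, 14:F, 15:F, 16:pt, 17:pt, 18:pt, 19:F, 20:F, 21:F, 22:F edges: (12,0,has); (12,9,has); (12,11,has); (13,3,has); (13,9,has); (13,10,has); (14,4,has); (14,10,has); (14,11,has); (15,9,has); (15,10,has); (15,11,has); (19,0,has); (19,16,has); (19,18,has); (20,2,has); (20,16,has); (20,17,has); (21,3,has); (21,17,has); (21,18,has); (22,16,has); (22,17,has); (22,18,has)
final:
nodes: 0:pt, 1:pt, 2:pt, 3:pt, 4:pt, 9:pt, 10:pt, 11:pt, 12:F, 13:F, 14:F, 15:F, 16:pt, 17:pt, 18:pt, 19:F, 20:F, 21:F, 22:F
edges: (12,0,has); (12,9,has); (12,11,has); (13,3,has); (13,9,has); (13,10,has); (14,4,has); (14,10,has); (14,11,has); (15,9,has); (15,10,has); (15,11,has); (19,0,has); (19,16,has); (19,18,has); (20,2,has); (20,16,has); (20,17,has); (21,3,has); (21,17,has); (21,18,has); (22,16,has); (22,17,has); (22,18,has)


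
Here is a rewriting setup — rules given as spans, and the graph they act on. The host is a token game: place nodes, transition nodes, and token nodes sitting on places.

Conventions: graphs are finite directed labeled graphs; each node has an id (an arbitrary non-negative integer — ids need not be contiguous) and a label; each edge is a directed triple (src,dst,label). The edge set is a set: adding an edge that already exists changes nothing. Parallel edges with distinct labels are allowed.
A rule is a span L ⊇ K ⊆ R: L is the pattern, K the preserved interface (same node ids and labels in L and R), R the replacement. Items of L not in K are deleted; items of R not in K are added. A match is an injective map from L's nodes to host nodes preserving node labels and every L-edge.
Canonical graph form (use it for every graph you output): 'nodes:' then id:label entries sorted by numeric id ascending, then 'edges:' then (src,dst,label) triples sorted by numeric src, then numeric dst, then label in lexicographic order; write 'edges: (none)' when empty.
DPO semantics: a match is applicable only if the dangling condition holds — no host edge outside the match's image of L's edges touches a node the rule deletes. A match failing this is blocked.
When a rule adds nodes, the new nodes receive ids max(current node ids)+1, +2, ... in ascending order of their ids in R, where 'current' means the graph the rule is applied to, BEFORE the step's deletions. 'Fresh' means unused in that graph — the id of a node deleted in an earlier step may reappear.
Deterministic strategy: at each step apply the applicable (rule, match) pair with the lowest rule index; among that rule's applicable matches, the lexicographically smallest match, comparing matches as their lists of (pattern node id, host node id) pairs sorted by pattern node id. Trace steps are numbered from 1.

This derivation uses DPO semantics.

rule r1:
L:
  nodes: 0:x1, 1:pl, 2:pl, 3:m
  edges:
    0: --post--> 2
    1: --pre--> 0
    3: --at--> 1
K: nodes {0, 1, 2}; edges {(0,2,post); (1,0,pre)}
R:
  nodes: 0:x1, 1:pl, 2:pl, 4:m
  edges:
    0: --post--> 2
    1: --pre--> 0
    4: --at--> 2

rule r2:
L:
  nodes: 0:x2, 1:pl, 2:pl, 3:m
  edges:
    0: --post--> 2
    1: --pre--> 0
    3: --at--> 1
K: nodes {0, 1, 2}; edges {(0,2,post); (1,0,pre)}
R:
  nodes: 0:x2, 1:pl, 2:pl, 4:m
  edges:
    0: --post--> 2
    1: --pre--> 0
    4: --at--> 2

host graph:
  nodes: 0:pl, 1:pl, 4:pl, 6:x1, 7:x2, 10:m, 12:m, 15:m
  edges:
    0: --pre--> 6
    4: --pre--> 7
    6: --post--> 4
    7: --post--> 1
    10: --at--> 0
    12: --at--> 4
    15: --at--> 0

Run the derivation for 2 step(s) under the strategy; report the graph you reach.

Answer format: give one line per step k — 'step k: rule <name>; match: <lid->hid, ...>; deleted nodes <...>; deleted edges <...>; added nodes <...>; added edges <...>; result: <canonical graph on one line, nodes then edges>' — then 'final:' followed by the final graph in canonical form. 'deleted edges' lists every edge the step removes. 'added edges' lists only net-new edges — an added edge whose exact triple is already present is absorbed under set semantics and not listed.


step 1: rule r1; match: 0->6, 1->0, 2->4, 3->10; deleted nodes 10; deleted edges (10,0,at); added nodes 16; added edges (16,4,at); result: nodes: 0:pl, 1:pl, 4:pl, 6:x1, 7:x2, 12:m, 15:m, 16:m edges: (0,6,pre); (4,7,pre); (6,4,post); (7,1,post); (12,4,at); (15,0,at); (16,4,at)
step 2: rule r1; match: 0->6, 1->0, 2->4, 3->15; deleted nodes 15; deleted edges (15,0,at); added nodes 17; added edges (17,4,at); result: nodes: 0:pl, 1:pl, 4:pl, 6:x1, 7:x2, 12:m, 16:m, 17:m edges: (0,6,pre); (4,7,pre); (6,4,post); (7,1,post); (12,4,at); (16,4,at); (17,4,at)
final:
nodes: 0:pl, 1:pl, 4:pl, 6:x1, 7:x2, 12:m, 16:m, 17:m
edges: (0,6,pre); (4,7,pre); (6,4,post); (7,1,post); (12,4,at); (16,4,at); (17,4,at)
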